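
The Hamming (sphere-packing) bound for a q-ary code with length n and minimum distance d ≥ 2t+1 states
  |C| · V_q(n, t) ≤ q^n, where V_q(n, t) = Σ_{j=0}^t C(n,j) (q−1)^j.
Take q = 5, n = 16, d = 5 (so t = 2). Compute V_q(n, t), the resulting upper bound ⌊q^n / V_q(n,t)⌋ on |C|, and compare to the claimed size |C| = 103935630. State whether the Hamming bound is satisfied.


V_q(n, t) = 1985, q^n = 152587890625, Hamming bound = 76870473, |C| = 103935630 > bound (violated).

Step 1: Compute V_q(n, t) = Σ_{j=0}^2 C(n, j) (q−1)^j.
  j = 0: C(16,0)·(4)^0 = 1·1 = 1.
  j = 1: C(16,1)·(4)^1 = 16·4 = 64.
  j = 2: C(16,2)·(4)^2 = 120·16 = 1920.
  V_q(n, t) = 1 + 64 + 1920 = 1985.
Step 2: q^n = 5^16 = 152587890625.
Step 3: Hamming bound ⌊q^n / V_q(n,t)⌋ = ⌊152587890625/1985⌋ = 76870473.
Step 4: Compare |C| = 103935630 to 76870473: violated.
The claimed |C| lies above the Hamming bound, so no 5-ary code of length 16 with d ≥ 5 can have 103935630 codewords.


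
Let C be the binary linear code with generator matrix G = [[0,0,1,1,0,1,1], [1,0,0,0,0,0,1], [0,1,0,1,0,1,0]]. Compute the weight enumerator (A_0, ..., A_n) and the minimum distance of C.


Weight distribution: A_0 = 1, A_2 = 1, A_3 = 3, A_4 = 2, A_5 = 1. Minimum distance d = 2.

Enumerate all 2^3 = 8 messages m ∈ F_2^3.
For each, compute codeword c = mG in F_2^7, then tally its weight.
  m = 000 → c = 0000000, weight = 0.
  m = 100 → c = 0011011, weight = 4.
  m = 010 → c = 1000001, weight = 2.
  m = 110 → c = 1011010, weight = 4.
  m = 001 → c = 0101010, weight = 3.
  m = 101 → c = 0110001, weight = 3.
  m = 011 → c = 1101011, weight = 5.
  m = 111 → c = 1110000, weight = 3.
Tally weights:
  weight 0: 1 codewords.
  weight 2: 1 codewords.
  weight 3: 3 codewords.
  weight 4: 2 codewords.
  weight 5: 1 codewords.
Minimum distance d = smallest w > 0 with A_w > 0 = 2.
Sanity: Σ A_w = 8 = 2^3 = 8 ✓.


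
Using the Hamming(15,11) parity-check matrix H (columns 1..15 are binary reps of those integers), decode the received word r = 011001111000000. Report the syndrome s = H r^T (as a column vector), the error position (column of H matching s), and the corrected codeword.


s = (0, 0, 0, 1)^T, error position = 1, corrected codeword c = 111001111000000

Compute s = H r^T mod 2 one row at a time:
  s_1 = 1 + 1 + 0 + 0 + 0 + 0 + 0 + 0 = 2 ≡ 0 (mod 2).
  s_2 = 0 + 0 + 1 + 1 + 0 + 0 + 0 + 0 = 2 ≡ 0 (mod 2).
  s_3 = 1 + 1 + 1 + 1 + 0 + 0 + 0 + 0 = 4 ≡ 0 (mod 2).
  s_4 = 0 + 1 + 0 + 1 + 1 + 0 + 0 + 0 = 3 ≡ 1 (mod 2).
s = (0, 0, 0, 1)^T — this equals column 1 of H (binary 0001), so error is at position 1.
Correct: flip bit 1 of r = 011001111000000 to get c = 111001111000000.


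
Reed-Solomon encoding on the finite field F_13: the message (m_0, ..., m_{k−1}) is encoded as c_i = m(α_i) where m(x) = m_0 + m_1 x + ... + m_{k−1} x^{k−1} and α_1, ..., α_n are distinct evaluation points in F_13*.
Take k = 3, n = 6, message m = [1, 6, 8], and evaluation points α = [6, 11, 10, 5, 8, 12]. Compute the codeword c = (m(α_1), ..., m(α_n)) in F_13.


c = [0, 8, 3, 10, 2, 3]

Message polynomial: m(x) = 1 + 6·x + 8·x^2 (mod 13).
For each evaluation point α_i, compute m(α_i) mod 13:
  α_1 = 6: Horner steps 8 → 2 → 0, so m(6) = 0.
  α_2 = 11: Horner steps 8 → 3 → 8, so m(11) = 8.
  α_3 = 10: Horner steps 8 → 8 → 3, so m(10) = 3.
  α_4 = 5: Horner steps 8 → 7 → 10, so m(5) = 10.
  α_5 = 8: Horner steps 8 → 5 → 2, so m(8) = 2.
  α_6 = 12: Horner steps 8 → 11 → 3, so m(12) = 3.
Codeword c = [0, 8, 3, 10, 2, 3] ∈ F_13^6.


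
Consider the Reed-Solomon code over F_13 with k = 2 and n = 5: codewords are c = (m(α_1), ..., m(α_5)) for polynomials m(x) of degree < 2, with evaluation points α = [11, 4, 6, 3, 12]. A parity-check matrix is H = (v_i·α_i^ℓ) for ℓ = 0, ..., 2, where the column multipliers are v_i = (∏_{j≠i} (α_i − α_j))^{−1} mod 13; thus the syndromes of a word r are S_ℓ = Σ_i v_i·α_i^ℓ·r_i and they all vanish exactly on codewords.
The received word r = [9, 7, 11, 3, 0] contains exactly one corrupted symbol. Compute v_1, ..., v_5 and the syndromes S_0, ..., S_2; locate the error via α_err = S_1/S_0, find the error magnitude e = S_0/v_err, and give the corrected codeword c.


S = (2, 12, 7), error at position 3, error magnitude e = 9, c = [9, 7, 2, 3, 0].

Step 1: column multipliers v_i = (∏_{j≠i}(α_i − α_j))^{−1} mod 13.
  i = 1 (α = 11): (11−4)(11−6)(11−3)(11−12) = 7·5·8·(−1) = −280 ≡ 6, so v_1 = 6^{−1} = 11 (mod 13).
  i = 2 (α = 4): (4−11)(4−6)(4−3)(4−12) = (−7)·(−2)·1·(−8) = −112 ≡ 5, so v_2 = 5^{−1} = 8 (mod 13).
  i = 3 (α = 6): (6−11)(6−4)(6−3)(6−12) = (−5)·2·3·(−6) = 180 ≡ 11, so v_3 = 11^{−1} = 6 (mod 13).
  i = 4 (α = 3): (3−11)(3−4)(3−6)(3−12) = (−8)·(−1)·(−3)·(−9) = 216 ≡ 8, so v_4 = 8^{−1} = 5 (mod 13).
  i = 5 (α = 12): (12−11)(12−4)(12−6)(12−3) = 1·8·6·9 = 432 ≡ 3, so v_5 = 3^{−1} = 9 (mod 13).
  v = [11, 8, 6, 5, 9].
Step 2: syndromes of r = [9, 7, 11, 3, 0] (all sums mod 13).
  S_0 = Σ v_i r_i = 11·9 + 8·7 + 6·11 + 5·3 + 9·0 = 236 ≡ 2.
  S_1 = Σ v_i α_i r_i = 11·11·9 + 8·4·7 + 6·6·11 + 5·3·3 + 9·12·0 = 1754 ≡ 12.
  α_i^2 mod 13 = [4, 3, 10, 9, 1].
  S_2 = Σ v_i α_i^2 r_i = 11·4·9 + 8·3·7 + 6·10·11 + 5·9·3 + 9·1·0 = 1359 ≡ 7.
  S = (2, 12, 7) ≠ 0, so r is not a codeword (an error is present).
Step 3: locate the error. For a single error e at position i, S_ℓ = v_i·e·α_i^ℓ, so α_err = S_1/S_0.
  S_0^{−1} = 2^{−1} = 7 (mod 13), so α_err = 12·7 = 84 ≡ 6 = α_3. Error position i = 3.
  Consistency check: S_2/S_1 = 7·12 = 84 ≡ 6 = α_err ✓ (single-error assumption holds).
Step 4: error magnitude e = S_0/v_3 = S_0·∏_{j≠3}(α_3 − α_j) = 2·11 = 22 ≡ 9 (mod 13).
Step 5: correct position 3: c_3 = r_3 − e = 11 − 9 ≡ 2 (mod 13). Hence c = [9, 7, 2, 3, 0].
  Check: interpolating c through the α_i gives m(x) = 4 + 4·x (degree < 2) with m(α_i) = c_i for every i, so c is indeed a codeword.


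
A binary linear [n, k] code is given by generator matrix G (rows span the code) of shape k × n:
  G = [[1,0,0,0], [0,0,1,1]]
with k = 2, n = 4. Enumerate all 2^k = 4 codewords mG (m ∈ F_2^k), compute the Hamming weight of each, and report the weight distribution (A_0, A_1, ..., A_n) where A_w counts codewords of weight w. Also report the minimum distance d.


Weight distribution: A_0 = 1, A_1 = 1, A_2 = 1, A_3 = 1. Minimum distance d = 1.

Enumerate all 2^2 = 4 messages m ∈ F_2^2.
For each, compute codeword c = mG in F_2^4, then tally its weight.
  m = 00 → c = 0000, weight = 0.
  m = 10 → c = 1000, weight = 1.
  m = 01 → c = 0011, weight = 2.
  m = 11 → c = 1011, weight = 3.
Tally weights:
  weight 0: 1 codewords.
  weight 1: 1 codewords.
  weight 2: 1 codewords.
  weight 3: 1 codewords.
Minimum distance d = smallest w > 0 with A_w > 0 = 1.
Sanity: Σ A_w = 4 = 2^2 = 4 ✓.


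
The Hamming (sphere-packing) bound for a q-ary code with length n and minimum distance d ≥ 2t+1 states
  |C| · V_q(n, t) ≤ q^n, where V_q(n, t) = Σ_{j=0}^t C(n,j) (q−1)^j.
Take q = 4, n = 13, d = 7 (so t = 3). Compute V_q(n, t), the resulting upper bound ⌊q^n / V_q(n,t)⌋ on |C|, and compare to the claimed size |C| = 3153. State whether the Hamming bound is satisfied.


V_q(n, t) = 8464, q^n = 67108864, Hamming bound = 7928, |C| = 3153 ≤ bound (satisfied).

Step 1: Compute V_q(n, t) = Σ_{j=0}^3 C(n, j) (q−1)^j.
  j = 0: C(13,0)·(3)^0 = 1·1 = 1.
  j = 1: C(13,1)·(3)^1 = 13·3 = 39.
  j = 2: C(13,2)·(3)^2 = 78·9 = 702.
  j = 3: C(13,3)·(3)^3 = 286·27 = 7722.
  V_q(n, t) = 1 + 39 + 702 + 7722 = 8464.
Step 2: q^n = 4^13 = 67108864.
Step 3: Hamming bound ⌊q^n / V_q(n,t)⌋ = ⌊67108864/8464⌋ = 7928.
Step 4: Compare |C| = 3153 to 7928: satisfied.
The claimed |C| lies below the Hamming bound.


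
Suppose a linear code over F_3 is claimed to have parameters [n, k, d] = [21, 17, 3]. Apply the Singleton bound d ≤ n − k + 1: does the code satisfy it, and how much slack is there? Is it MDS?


Singleton RHS = n − k + 1 = 5, slack = 2, bound satisfied, not MDS.

Singleton bound: d ≤ n − k + 1.
Here n = 21, k = 17, so n − k + 1 = 5.
Given d = 3, check d ≤ 5: YES.
Slack = (n − k + 1) − d = 2.
The code is NOT MDS (slack = 2 > 0).
Description: the claimed parameters are [21, 17, 3]_3; such a code would be non-MDS.


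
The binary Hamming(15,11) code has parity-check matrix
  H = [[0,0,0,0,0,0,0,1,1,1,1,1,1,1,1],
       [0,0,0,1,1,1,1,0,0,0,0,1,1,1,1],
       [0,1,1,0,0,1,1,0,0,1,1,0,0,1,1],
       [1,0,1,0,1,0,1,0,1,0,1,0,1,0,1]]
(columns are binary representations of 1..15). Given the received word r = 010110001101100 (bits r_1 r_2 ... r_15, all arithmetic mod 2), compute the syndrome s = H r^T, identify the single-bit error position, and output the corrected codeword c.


s = (0, 0, 0, 1)^T, error position = 1, corrected codeword c = 110110001101100

Compute s = H r^T mod 2 one row at a time:
  s_1 = 0 + 1 + 1 + 0 + 1 + 1 + 0 + 0 = 4 ≡ 0 (mod 2).
  s_2 = 1 + 1 + 0 + 0 + 1 + 1 + 0 + 0 = 4 ≡ 0 (mod 2).
  s_3 = 1 + 0 + 0 + 0 + 1 + 0 + 0 + 0 = 2 ≡ 0 (mod 2).
  s_4 = 0 + 0 + 1 + 0 + 1 + 0 + 1 + 0 = 3 ≡ 1 (mod 2).
s = (0, 0, 0, 1)^T — this equals column 1 of H (binary 0001), so error is at position 1.
Correct: flip bit 1 of r = 010110001101100 to get c = 110110001101100.


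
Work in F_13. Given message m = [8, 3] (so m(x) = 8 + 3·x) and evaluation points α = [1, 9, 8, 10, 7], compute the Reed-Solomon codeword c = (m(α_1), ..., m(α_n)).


c = [11, 9, 6, 12, 3]

Message polynomial: m(x) = 8 + 3·x (mod 13).
For each evaluation point α_i, compute m(α_i) mod 13:
  α_1 = 1: Horner steps 3 → 11, so m(1) = 11.
  α_2 = 9: Horner steps 3 → 9, so m(9) = 9.
  α_3 = 8: Horner steps 3 → 6, so m(8) = 6.
  α_4 = 10: Horner steps 3 → 12, so m(10) = 12.
  α_5 = 7: Horner steps 3 → 3, so m(7) = 3.
Codeword c = [11, 9, 6, 12, 3] ∈ F_13^5.


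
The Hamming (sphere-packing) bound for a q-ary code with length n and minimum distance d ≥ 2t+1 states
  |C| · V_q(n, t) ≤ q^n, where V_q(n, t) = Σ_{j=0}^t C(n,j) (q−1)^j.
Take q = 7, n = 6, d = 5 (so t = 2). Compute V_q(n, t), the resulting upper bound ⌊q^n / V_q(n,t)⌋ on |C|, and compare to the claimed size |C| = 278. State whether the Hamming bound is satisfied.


V_q(n, t) = 577, q^n = 117649, Hamming bound = 203, |C| = 278 > bound (violated).

Step 1: Compute V_q(n, t) = Σ_{j=0}^2 C(n, j) (q−1)^j.
  j = 0: C(6,0)·(6)^0 = 1·1 = 1.
  j = 1: C(6,1)·(6)^1 = 6·6 = 36.
  j = 2: C(6,2)·(6)^2 = 15·36 = 540.
  V_q(n, t) = 1 + 36 + 540 = 577.
Step 2: q^n = 7^6 = 117649.
Step 3: Hamming bound ⌊q^n / V_q(n,t)⌋ = ⌊117649/577⌋ = 203.
Step 4: Compare |C| = 278 to 203: violated.
The claimed |C| lies above the Hamming bound, so no 7-ary code of length 6 with d ≥ 5 can have 278 codewords.


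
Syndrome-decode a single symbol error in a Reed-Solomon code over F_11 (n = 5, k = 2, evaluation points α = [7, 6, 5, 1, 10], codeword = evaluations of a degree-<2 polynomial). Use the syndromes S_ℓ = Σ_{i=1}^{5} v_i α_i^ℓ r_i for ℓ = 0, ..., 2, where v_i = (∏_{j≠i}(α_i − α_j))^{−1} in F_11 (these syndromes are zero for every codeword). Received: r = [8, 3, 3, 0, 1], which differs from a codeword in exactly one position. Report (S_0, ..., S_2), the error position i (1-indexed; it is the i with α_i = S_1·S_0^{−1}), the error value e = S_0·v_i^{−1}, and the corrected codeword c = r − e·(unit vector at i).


S = (4, 9, 1), error at position 3, error magnitude e = 5, c = [8, 3, 9, 0, 1].

Step 1: column multipliers v_i = (∏_{j≠i}(α_i − α_j))^{−1} mod 11.
  i = 1 (α = 7): (7−6)(7−5)(7−1)(7−10) = 1·2·6·(−3) = −36 ≡ 8, so v_1 = 8^{−1} = 7 (mod 11).
  i = 2 (α = 6): (6−7)(6−5)(6−1)(6−10) = (−1)·1·5·(−4) = 20 ≡ 9, so v_2 = 9^{−1} = 5 (mod 11).
  i = 3 (α = 5): (5−7)(5−6)(5−1)(5−10) = (−2)·(−1)·4·(−5) = −40 ≡ 4, so v_3 = 4^{−1} = 3 (mod 11).
  i = 4 (α = 1): (1−7)(1−6)(1−5)(1−10) = (−6)·(−5)·(−4)·(−9) = 1080 ≡ 2, so v_4 = 2^{−1} = 6 (mod 11).
  i = 5 (α = 10): (10−7)(10−6)(10−5)(10−1) = 3·4·5·9 = 540 ≡ 1, so v_5 = 1^{−1} = 1 (mod 11).
  v = [7, 5, 3, 6, 1].
Step 2: syndromes of r = [8, 3, 3, 0, 1] (all sums mod 11).
  S_0 = Σ v_i r_i = 7·8 + 5·3 + 3·3 + 6·0 + 1·1 = 81 ≡ 4.
  S_1 = Σ v_i α_i r_i = 7·7·8 + 5·6·3 + 3·5·3 + 6·1·0 + 1·10·1 = 537 ≡ 9.
  α_i^2 mod 11 = [5, 3, 3, 1, 1].
  S_2 = Σ v_i α_i^2 r_i = 7·5·8 + 5·3·3 + 3·3·3 + 6·1·0 + 1·1·1 = 353 ≡ 1.
  S = (4, 9, 1) ≠ 0, so r is not a codeword (an error is present).
Step 3: locate the error. For a single error e at position i, S_ℓ = v_i·e·α_i^ℓ, so α_err = S_1/S_0.
  S_0^{−1} = 4^{−1} = 3 (mod 11), so α_err = 9·3 = 27 ≡ 5 = α_3. Error position i = 3.
  Consistency check: S_2/S_1 = 1·5 = 5 ≡ 5 = α_err ✓ (single-error assumption holds).
Step 4: error magnitude e = S_0/v_3 = S_0·∏_{j≠3}(α_3 − α_j) = 4·4 = 16 ≡ 5 (mod 11).
Step 5: correct position 3: c_3 = r_3 − e = 3 − 5 ≡ 9 (mod 11). Hence c = [8, 3, 9, 0, 1].
  Check: interpolating c through the α_i gives m(x) = 6 + 5·x (degree < 2) with m(α_i) = c_i for every i, so c is indeed a codeword.


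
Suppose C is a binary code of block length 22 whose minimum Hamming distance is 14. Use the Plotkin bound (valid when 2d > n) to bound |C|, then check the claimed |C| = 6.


Plotkin bound M ≤ 4; given |C| = 6 > bound (violated).

Check applicability: 2d = 28, n = 22.
2d − n = 6 > 0, so Plotkin applies.
Compute d/(2d−n) = 14/6 ≈ 2.3333.
⌊d/(2d−n)⌋ = 2.
Plotkin bound: M ≤ 2·2 = 4.
Given |C| = 6, check: VIOLATED.
This |C| is above the Plotkin bound, so no binary code with n = 22, d = 14 and 6 codewords exists.


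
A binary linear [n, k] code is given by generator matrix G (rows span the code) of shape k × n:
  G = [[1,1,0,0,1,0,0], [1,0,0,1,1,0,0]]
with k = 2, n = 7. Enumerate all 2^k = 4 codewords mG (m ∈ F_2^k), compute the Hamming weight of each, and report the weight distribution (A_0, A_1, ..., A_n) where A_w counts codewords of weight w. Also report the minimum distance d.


Weight distribution: A_0 = 1, A_2 = 1, A_3 = 2. Minimum distance d = 2.

Enumerate all 2^2 = 4 messages m ∈ F_2^2.
For each, compute codeword c = mG in F_2^7, then tally its weight.
  m = 00 → c = 0000000, weight = 0.
  m = 10 → c = 1100100, weight = 3.
  m = 01 → c = 1001100, weight = 3.
  m = 11 → c = 0101000, weight = 2.
Tally weights:
  weight 0: 1 codewords.
  weight 2: 1 codewords.
  weight 3: 2 codewords.
Minimum distance d = smallest w > 0 with A_w > 0 = 2.
Sanity: Σ A_w = 4 = 2^2 = 4 ✓.


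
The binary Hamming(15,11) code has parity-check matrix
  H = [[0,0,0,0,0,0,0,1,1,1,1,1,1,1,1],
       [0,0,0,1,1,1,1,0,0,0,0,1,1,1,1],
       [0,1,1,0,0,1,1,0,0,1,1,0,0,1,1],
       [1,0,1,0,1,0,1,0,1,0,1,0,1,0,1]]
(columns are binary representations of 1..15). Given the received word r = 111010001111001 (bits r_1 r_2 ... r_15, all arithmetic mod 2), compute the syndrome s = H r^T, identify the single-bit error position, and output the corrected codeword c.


s = (1, 1, 1, 0)^T, error position = 14, corrected codeword c = 111010001111011

Compute s = H r^T mod 2 one row at a time:
  s_1 = 0 + 1 + 1 + 1 + 1 + 0 + 0 + 1 = 5 ≡ 1 (mod 2).
  s_2 = 0 + 1 + 0 + 0 + 1 + 0 + 0 + 1 = 3 ≡ 1 (mod 2).
  s_3 = 1 + 1 + 0 + 0 + 1 + 1 + 0 + 1 = 5 ≡ 1 (mod 2).
  s_4 = 1 + 1 + 1 + 0 + 1 + 1 + 0 + 1 = 6 ≡ 0 (mod 2).
s = (1, 1, 1, 0)^T — this equals column 14 of H (binary 1110), so error is at position 14.
Correct: flip bit 14 of r = 111010001111001 to get c = 111010001111011.


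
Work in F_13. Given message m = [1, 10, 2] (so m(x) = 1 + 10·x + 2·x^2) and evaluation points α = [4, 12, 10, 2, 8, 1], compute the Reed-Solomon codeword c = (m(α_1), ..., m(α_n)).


c = [8, 6, 2, 3, 1, 0]

Message polynomial: m(x) = 1 + 10·x + 2·x^2 (mod 13).
For each evaluation point α_i, compute m(α_i) mod 13:
  α_1 = 4: Horner steps 2 → 5 → 8, so m(4) = 8.
  α_2 = 12: Horner steps 2 → 8 → 6, so m(12) = 6.
  α_3 = 10: Horner steps 2 → 4 → 2, so m(10) = 2.
  α_4 = 2: Horner steps 2 → 1 → 3, so m(2) = 3.
  α_5 = 8: Horner steps 2 → 0 → 1, so m(8) = 1.
  α_6 = 1: Horner steps 2 → 12 → 0, so m(1) = 0.
Codeword c = [8, 6, 2, 3, 1, 0] ∈ F_13^6.


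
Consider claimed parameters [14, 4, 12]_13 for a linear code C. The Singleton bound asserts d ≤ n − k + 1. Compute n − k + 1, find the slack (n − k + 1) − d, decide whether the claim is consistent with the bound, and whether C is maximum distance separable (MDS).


Singleton RHS = n − k + 1 = 11, slack = -1, bound violated (no such code; not MDS).

Singleton bound: d ≤ n − k + 1.
Here n = 14, k = 4, so n − k + 1 = 11.
Given d = 12, check d ≤ 11: NO.
Slack = (n − k + 1) − d = -1.
The slack is negative: d = 12 exceeds n − k + 1 = 11 by 1, so the Singleton bound is violated and no linear [14, 4, 12]_13 code can exist. In particular it is not MDS (MDS requires d = n − k + 1 exactly).
Description: the claimed parameters are [14, 4, 12]_13; such a code would be impossible (violates the Singleton bound).


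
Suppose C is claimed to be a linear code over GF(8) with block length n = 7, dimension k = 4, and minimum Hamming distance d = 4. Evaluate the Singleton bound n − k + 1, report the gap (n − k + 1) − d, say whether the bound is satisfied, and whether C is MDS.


Singleton RHS = n − k + 1 = 4, slack = 0, bound satisfied, MDS.

Singleton bound: d ≤ n − k + 1.
Here n = 7, k = 4, so n − k + 1 = 4.
Given d = 4, check d ≤ 4: YES.
Slack = (n − k + 1) − d = 0.
The code is MDS (slack = 0).
Description: the claimed parameters are [7, 4, 4]_8; such a code would be MDS (meets Singleton bound).


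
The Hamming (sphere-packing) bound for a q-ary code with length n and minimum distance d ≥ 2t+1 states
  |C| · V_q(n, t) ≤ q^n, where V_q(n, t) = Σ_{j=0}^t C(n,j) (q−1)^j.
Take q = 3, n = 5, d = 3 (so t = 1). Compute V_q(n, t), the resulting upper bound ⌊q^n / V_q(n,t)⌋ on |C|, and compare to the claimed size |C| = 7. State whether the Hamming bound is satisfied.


V_q(n, t) = 11, q^n = 243, Hamming bound = 22, |C| = 7 ≤ bound (satisfied).

Step 1: Compute V_q(n, t) = Σ_{j=0}^1 C(n, j) (q−1)^j.
  j = 0: C(5,0)·(2)^0 = 1·1 = 1.
  j = 1: C(5,1)·(2)^1 = 5·2 = 10.
  V_q(n, t) = 1 + 10 = 11.
Step 2: q^n = 3^5 = 243.
Step 3: Hamming bound ⌊q^n / V_q(n,t)⌋ = ⌊243/11⌋ = 22.
Step 4: Compare |C| = 7 to 22: satisfied.
The claimed |C| lies below the Hamming bound.


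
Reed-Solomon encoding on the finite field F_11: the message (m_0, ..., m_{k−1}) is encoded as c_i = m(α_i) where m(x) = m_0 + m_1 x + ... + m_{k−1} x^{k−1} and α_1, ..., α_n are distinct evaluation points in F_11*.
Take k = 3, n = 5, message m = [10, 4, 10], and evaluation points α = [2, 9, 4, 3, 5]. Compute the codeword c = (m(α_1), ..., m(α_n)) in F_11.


c = [3, 9, 10, 2, 5]

Message polynomial: m(x) = 10 + 4·x + 10·x^2 (mod 11).
For each evaluation point α_i, compute m(α_i) mod 11:
  α_1 = 2: Horner steps 10 → 2 → 3, so m(2) = 3.
  α_2 = 9: Horner steps 10 → 6 → 9, so m(9) = 9.
  α_3 = 4: Horner steps 10 → 0 → 10, so m(4) = 10.
  α_4 = 3: Horner steps 10 → 1 → 2, so m(3) = 2.
  α_5 = 5: Horner steps 10 → 10 → 5, so m(5) = 5.
Codeword c = [3, 9, 10, 2, 5] ∈ F_11^5.


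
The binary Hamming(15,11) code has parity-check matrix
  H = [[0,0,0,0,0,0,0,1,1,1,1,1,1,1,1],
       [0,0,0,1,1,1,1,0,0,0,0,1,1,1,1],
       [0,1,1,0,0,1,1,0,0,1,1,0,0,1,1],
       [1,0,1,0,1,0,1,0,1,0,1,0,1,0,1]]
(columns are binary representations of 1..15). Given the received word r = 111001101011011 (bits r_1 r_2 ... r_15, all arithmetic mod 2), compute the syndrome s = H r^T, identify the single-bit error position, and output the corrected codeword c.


s = (1, 1, 1, 0)^T, error position = 14, corrected codeword c = 111001101011001

Compute s = H r^T mod 2 one row at a time:
  s_1 = 0 + 1 + 0 + 1 + 1 + 0 + 1 + 1 = 5 ≡ 1 (mod 2).
  s_2 = 0 + 0 + 1 + 1 + 1 + 0 + 1 + 1 = 5 ≡ 1 (mod 2).
  s_3 = 1 + 1 + 1 + 1 + 0 + 1 + 1 + 1 = 7 ≡ 1 (mod 2).
  s_4 = 1 + 1 + 0 + 1 + 1 + 1 + 0 + 1 = 6 ≡ 0 (mod 2).
s = (1, 1, 1, 0)^T — this equals column 14 of H (binary 1110), so error is at position 14.
Correct: flip bit 14 of r = 111001101011011 to get c = 111001101011001.


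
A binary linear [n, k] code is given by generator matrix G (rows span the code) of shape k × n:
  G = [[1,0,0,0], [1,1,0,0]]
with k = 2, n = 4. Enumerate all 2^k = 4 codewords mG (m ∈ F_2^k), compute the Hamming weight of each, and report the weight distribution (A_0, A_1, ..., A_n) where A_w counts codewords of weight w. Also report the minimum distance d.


Weight distribution: A_0 = 1, A_1 = 2, A_2 = 1. Minimum distance d = 1.

Enumerate all 2^2 = 4 messages m ∈ F_2^2.
For each, compute codeword c = mG in F_2^4, then tally its weight.
  m = 00 → c = 0000, weight = 0.
  m = 10 → c = 1000, weight = 1.
  m = 01 → c = 1100, weight = 2.
  m = 11 → c = 0100, weight = 1.
Tally weights:
  weight 0: 1 codewords.
  weight 1: 2 codewords.
  weight 2: 1 codewords.
Minimum distance d = smallest w > 0 with A_w > 0 = 1.
Sanity: Σ A_w = 4 = 2^2 = 4 ✓.


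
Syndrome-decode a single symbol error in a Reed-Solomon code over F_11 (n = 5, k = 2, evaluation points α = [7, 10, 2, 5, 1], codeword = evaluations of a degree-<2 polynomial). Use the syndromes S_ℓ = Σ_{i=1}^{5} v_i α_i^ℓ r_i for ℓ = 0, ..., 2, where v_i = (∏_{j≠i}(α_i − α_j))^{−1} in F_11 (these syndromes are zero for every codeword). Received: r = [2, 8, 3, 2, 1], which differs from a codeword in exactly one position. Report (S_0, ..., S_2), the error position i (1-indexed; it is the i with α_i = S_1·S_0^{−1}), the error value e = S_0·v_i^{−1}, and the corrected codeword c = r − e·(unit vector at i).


S = (7, 2, 10), error at position 4, error magnitude e = 4, c = [2, 8, 3, 9, 1].

Step 1: column multipliers v_i = (∏_{j≠i}(α_i − α_j))^{−1} mod 11.
  i = 1 (α = 7): (7−10)(7−2)(7−5)(7−1) = (−3)·5·2·6 = −180 ≡ 7, so v_1 = 7^{−1} = 8 (mod 11).
  i = 2 (α = 10): (10−7)(10−2)(10−5)(10−1) = 3·8·5·9 = 1080 ≡ 2, so v_2 = 2^{−1} = 6 (mod 11).
  i = 3 (α = 2): (2−7)(2−10)(2−5)(2−1) = (−5)·(−8)·(−3)·1 = −120 ≡ 1, so v_3 = 1^{−1} = 1 (mod 11).
  i = 4 (α = 5): (5−7)(5−10)(5−2)(5−1) = (−2)·(−5)·3·4 = 120 ≡ 10, so v_4 = 10^{−1} = 10 (mod 11).
  i = 5 (α = 1): (1−7)(1−10)(1−2)(1−5) = (−6)·(−9)·(−1)·(−4) = 216 ≡ 7, so v_5 = 7^{−1} = 8 (mod 11).
  v = [8, 6, 1, 10, 8].
Step 2: syndromes of r = [2, 8, 3, 2, 1] (all sums mod 11).
  S_0 = Σ v_i r_i = 8·2 + 6·8 + 1·3 + 10·2 + 8·1 = 95 ≡ 7.
  S_1 = Σ v_i α_i r_i = 8·7·2 + 6·10·8 + 1·2·3 + 10·5·2 + 8·1·1 = 706 ≡ 2.
  α_i^2 mod 11 = [5, 1, 4, 3, 1].
  S_2 = Σ v_i α_i^2 r_i = 8·5·2 + 6·1·8 + 1·4·3 + 10·3·2 + 8·1·1 = 208 ≡ 10.
  S = (7, 2, 10) ≠ 0, so r is not a codeword (an error is present).
Step 3: locate the error. For a single error e at position i, S_ℓ = v_i·e·α_i^ℓ, so α_err = S_1/S_0.
  S_0^{−1} = 7^{−1} = 8 (mod 11), so α_err = 2·8 = 16 ≡ 5 = α_4. Error position i = 4.
  Consistency check: S_2/S_1 = 10·6 = 60 ≡ 5 = α_err ✓ (single-error assumption holds).
Step 4: error magnitude e = S_0/v_4 = S_0·∏_{j≠4}(α_4 − α_j) = 7·10 = 70 ≡ 4 (mod 11).
Step 5: correct position 4: c_4 = r_4 − e = 2 − 4 ≡ 9 (mod 11). Hence c = [2, 8, 3, 9, 1].
  Check: interpolating c through the α_i gives m(x) = 10 + 2·x (degree < 2) with m(α_i) = c_i for every i, so c is indeed a codeword.


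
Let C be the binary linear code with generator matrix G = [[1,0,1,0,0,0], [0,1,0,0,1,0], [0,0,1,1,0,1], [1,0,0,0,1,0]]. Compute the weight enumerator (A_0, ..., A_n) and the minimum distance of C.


Weight distribution: A_0 = 1, A_2 = 6, A_3 = 4, A_4 = 1, A_5 = 4. Minimum distance d = 2.

Enumerate all 2^4 = 16 messages m ∈ F_2^4.
For each, compute codeword c = mG in F_2^6, then tally its weight.
  m = 0000 → c = 000000, weight = 0.
  m = 1000 → c = 101000, weight = 2.
  m = 0100 → c = 010010, weight = 2.
  m = 1100 → c = 111010, weight = 4.
  m = 0010 → c = 001101, weight = 3.
  m = 1010 → c = 100101, weight = 3.
  m = 0110 → c = 011111, weight = 5.
  m = 1110 → c = 110111, weight = 5.
  m = 0001 → c = 100010, weight = 2.
  m = 1001 → c = 001010, weight = 2.
  m = 0101 → c = 110000, weight = 2.
  m = 1101 → c = 011000, weight = 2.
  m = 0011 → c = 101111, weight = 5.
  m = 1011 → c = 000111, weight = 3.
  m = 0111 → c = 111101, weight = 5.
  m = 1111 → c = 010101, weight = 3.
Tally weights:
  weight 0: 1 codewords.
  weight 2: 6 codewords.
  weight 3: 4 codewords.
  weight 4: 1 codewords.
  weight 5: 4 codewords.
Minimum distance d = smallest w > 0 with A_w > 0 = 2.
Sanity: Σ A_w = 16 = 2^4 = 16 ✓.


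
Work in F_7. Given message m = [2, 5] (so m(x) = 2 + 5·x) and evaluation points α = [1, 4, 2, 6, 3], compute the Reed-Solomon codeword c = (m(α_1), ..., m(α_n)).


c = [0, 1, 5, 4, 3]

Message polynomial: m(x) = 2 + 5·x (mod 7).
For each evaluation point α_i, compute m(α_i) mod 7:
  α_1 = 1: Horner steps 5 → 0, so m(1) = 0.
  α_2 = 4: Horner steps 5 → 1, so m(4) = 1.
  α_3 = 2: Horner steps 5 → 5, so m(2) = 5.
  α_4 = 6: Horner steps 5 → 4, so m(6) = 4.
  α_5 = 3: Horner steps 5 → 3, so m(3) = 3.
Codeword c = [0, 1, 5, 4, 3] ∈ F_7^5.


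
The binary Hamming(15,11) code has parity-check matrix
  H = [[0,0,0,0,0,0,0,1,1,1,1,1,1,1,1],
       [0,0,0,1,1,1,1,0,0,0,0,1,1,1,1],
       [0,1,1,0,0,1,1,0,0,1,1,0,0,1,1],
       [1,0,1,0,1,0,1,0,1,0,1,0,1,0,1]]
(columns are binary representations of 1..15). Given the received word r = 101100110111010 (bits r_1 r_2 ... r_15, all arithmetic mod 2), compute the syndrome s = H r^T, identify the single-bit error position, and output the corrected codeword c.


s = (1, 0, 1, 0)^T, error position = 10, corrected codeword c = 101100110011010

Compute s = H r^T mod 2 one row at a time:
  s_1 = 1 + 0 + 1 + 1 + 1 + 0 + 1 + 0 = 5 ≡ 1 (mod 2).
  s_2 = 1 + 0 + 0 + 1 + 1 + 0 + 1 + 0 = 4 ≡ 0 (mod 2).
  s_3 = 0 + 1 + 0 + 1 + 1 + 1 + 1 + 0 = 5 ≡ 1 (mod 2).
  s_4 = 1 + 1 + 0 + 1 + 0 + 1 + 0 + 0 = 4 ≡ 0 (mod 2).
s = (1, 0, 1, 0)^T — this equals column 10 of H (binary 1010), so error is at position 10.
Correct: flip bit 10 of r = 101100110111010 to get c = 101100110011010.


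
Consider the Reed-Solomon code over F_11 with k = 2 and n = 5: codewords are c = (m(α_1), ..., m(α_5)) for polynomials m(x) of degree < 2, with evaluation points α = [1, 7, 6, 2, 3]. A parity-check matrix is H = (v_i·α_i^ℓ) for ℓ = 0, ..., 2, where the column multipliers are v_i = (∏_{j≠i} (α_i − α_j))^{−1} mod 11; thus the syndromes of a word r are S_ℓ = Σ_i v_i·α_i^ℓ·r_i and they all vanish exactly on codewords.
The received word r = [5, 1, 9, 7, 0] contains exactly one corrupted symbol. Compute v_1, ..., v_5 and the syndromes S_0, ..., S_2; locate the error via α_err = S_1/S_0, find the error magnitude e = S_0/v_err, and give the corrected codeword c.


S = (5, 10, 9), error at position 4, error magnitude e = 10, c = [5, 1, 9, 8, 0].

Step 1: column multipliers v_i = (∏_{j≠i}(α_i − α_j))^{−1} mod 11.
  i = 1 (α = 1): (1−7)(1−6)(1−2)(1−3) = (−6)·(−5)·(−1)·(−2) = 60 ≡ 5, so v_1 = 5^{−1} = 9 (mod 11).
  i = 2 (α = 7): (7−1)(7−6)(7−2)(7−3) = 6·1·5·4 = 120 ≡ 10, so v_2 = 10^{−1} = 10 (mod 11).
  i = 3 (α = 6): (6−1)(6−7)(6−2)(6−3) = 5·(−1)·4·3 = −60 ≡ 6, so v_3 = 6^{−1} = 2 (mod 11).
  i = 4 (α = 2): (2−1)(2−7)(2−6)(2−3) = 1·(−5)·(−4)·(−1) = −20 ≡ 2, so v_4 = 2^{−1} = 6 (mod 11).
  i = 5 (α = 3): (3−1)(3−7)(3−6)(3−2) = 2·(−4)·(−3)·1 = 24 ≡ 2, so v_5 = 2^{−1} = 6 (mod 11).
  v = [9, 10, 2, 6, 6].
Step 2: syndromes of r = [5, 1, 9, 7, 0] (all sums mod 11).
  S_0 = Σ v_i r_i = 9·5 + 10·1 + 2·9 + 6·7 + 6·0 = 115 ≡ 5.
  S_1 = Σ v_i α_i r_i = 9·1·5 + 10·7·1 + 2·6·9 + 6·2·7 + 6·3·0 = 307 ≡ 10.
  α_i^2 mod 11 = [1, 5, 3, 4, 9].
  S_2 = Σ v_i α_i^2 r_i = 9·1·5 + 10·5·1 + 2·3·9 + 6·4·7 + 6·9·0 = 317 ≡ 9.
  S = (5, 10, 9) ≠ 0, so r is not a codeword (an error is present).
Step 3: locate the error. For a single error e at position i, S_ℓ = v_i·e·α_i^ℓ, so α_err = S_1/S_0.
  S_0^{−1} = 5^{−1} = 9 (mod 11), so α_err = 10·9 = 90 ≡ 2 = α_4. Error position i = 4.
  Consistency check: S_2/S_1 = 9·10 = 90 ≡ 2 = α_err ✓ (single-error assumption holds).
Step 4: error magnitude e = S_0/v_4 = S_0·∏_{j≠4}(α_4 − α_j) = 5·2 = 10 ≡ 10 (mod 11).
Step 5: correct position 4: c_4 = r_4 − e = 7 − 10 ≡ 8 (mod 11). Hence c = [5, 1, 9, 8, 0].
  Check: interpolating c through the α_i gives m(x) = 2 + 3·x (degree < 2) with m(α_i) = c_i for every i, so c is indeed a codeword.


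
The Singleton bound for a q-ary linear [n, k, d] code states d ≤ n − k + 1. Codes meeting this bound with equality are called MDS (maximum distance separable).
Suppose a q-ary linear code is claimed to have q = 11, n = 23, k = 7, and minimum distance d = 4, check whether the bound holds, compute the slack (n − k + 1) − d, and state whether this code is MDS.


Singleton RHS = n − k + 1 = 17, slack = 13, bound satisfied, not MDS.

Singleton bound: d ≤ n − k + 1.
Here n = 23, k = 7, so n − k + 1 = 17.
Given d = 4, check d ≤ 17: YES.
Slack = (n − k + 1) − d = 13.
The code is NOT MDS (slack = 13 > 0).
Description: the claimed parameters are [23, 7, 4]_11; such a code would be non-MDS.


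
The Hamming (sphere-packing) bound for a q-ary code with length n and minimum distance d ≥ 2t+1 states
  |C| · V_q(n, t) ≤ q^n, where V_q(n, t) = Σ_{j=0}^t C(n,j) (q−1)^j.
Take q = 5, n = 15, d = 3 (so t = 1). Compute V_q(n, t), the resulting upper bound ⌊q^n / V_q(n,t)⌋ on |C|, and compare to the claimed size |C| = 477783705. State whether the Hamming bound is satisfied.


V_q(n, t) = 61, q^n = 30517578125, Hamming bound = 500288165, |C| = 477783705 ≤ bound (satisfied).

Step 1: Compute V_q(n, t) = Σ_{j=0}^1 C(n, j) (q−1)^j.
  j = 0: C(15,0)·(4)^0 = 1·1 = 1.
  j = 1: C(15,1)·(4)^1 = 15·4 = 60.
  V_q(n, t) = 1 + 60 = 61.
Step 2: q^n = 5^15 = 30517578125.
Step 3: Hamming bound ⌊q^n / V_q(n,t)⌋ = ⌊30517578125/61⌋ = 500288165.
Step 4: Compare |C| = 477783705 to 500288165: satisfied.
The claimed |C| lies below the Hamming bound.


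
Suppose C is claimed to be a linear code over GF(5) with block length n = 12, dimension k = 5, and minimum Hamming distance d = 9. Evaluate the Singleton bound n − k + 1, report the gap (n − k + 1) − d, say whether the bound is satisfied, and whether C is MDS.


Singleton RHS = n − k + 1 = 8, slack = -1, bound violated (no such code; not MDS).

Singleton bound: d ≤ n − k + 1.
Here n = 12, k = 5, so n − k + 1 = 8.
Given d = 9, check d ≤ 8: NO.
Slack = (n − k + 1) − d = -1.
The slack is negative: d = 9 exceeds n − k + 1 = 8 by 1, so the Singleton bound is violated and no linear [12, 5, 9]_5 code can exist. In particular it is not MDS (MDS requires d = n − k + 1 exactly).
Description: the claimed parameters are [12, 5, 9]_5; such a code would be impossible (violates the Singleton bound).


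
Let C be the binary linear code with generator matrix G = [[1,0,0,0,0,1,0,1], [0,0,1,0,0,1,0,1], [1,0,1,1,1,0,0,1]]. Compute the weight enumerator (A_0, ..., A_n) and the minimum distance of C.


Weight distribution: A_0 = 1, A_2 = 1, A_3 = 3, A_4 = 2, A_5 = 1. Minimum distance d = 2.

Enumerate all 2^3 = 8 messages m ∈ F_2^3.
For each, compute codeword c = mG in F_2^8, then tally its weight.
  m = 000 → c = 00000000, weight = 0.
  m = 100 → c = 10000101, weight = 3.
  m = 010 → c = 00100101, weight = 3.
  m = 110 → c = 10100000, weight = 2.
  m = 001 → c = 10111001, weight = 5.
  m = 101 → c = 00111100, weight = 4.
  m = 011 → c = 10011100, weight = 4.
  m = 111 → c = 00011001, weight = 3.
Tally weights:
  weight 0: 1 codewords.
  weight 2: 1 codewords.
  weight 3: 3 codewords.
  weight 4: 2 codewords.
  weight 5: 1 codewords.
Minimum distance d = smallest w > 0 with A_w > 0 = 2.
Sanity: Σ A_w = 8 = 2^3 = 8 ✓.


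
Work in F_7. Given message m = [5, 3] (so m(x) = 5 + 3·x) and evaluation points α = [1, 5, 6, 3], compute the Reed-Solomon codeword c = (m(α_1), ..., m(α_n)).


c = [1, 6, 2, 0]

Message polynomial: m(x) = 5 + 3·x (mod 7).
For each evaluation point α_i, compute m(α_i) mod 7:
  α_1 = 1: Horner steps 3 → 1, so m(1) = 1.
  α_2 = 5: Horner steps 3 → 6, so m(5) = 6.
  α_3 = 6: Horner steps 3 → 2, so m(6) = 2.
  α_4 = 3: Horner steps 3 → 0, so m(3) = 0.
Codeword c = [1, 6, 2, 0] ∈ F_7^4.


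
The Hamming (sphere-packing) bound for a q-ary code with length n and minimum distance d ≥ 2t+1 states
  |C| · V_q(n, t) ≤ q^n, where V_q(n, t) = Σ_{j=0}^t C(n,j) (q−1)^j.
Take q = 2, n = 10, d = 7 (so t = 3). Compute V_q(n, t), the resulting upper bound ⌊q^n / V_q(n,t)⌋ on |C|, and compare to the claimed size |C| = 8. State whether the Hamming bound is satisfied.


V_q(n, t) = 176, q^n = 1024, Hamming bound = 5, |C| = 8 > bound (violated).

Step 1: Compute V_q(n, t) = Σ_{j=0}^3 C(n, j) (q−1)^j.
  j = 0: C(10,0)·(1)^0 = 1·1 = 1.
  j = 1: C(10,1)·(1)^1 = 10·1 = 10.
  j = 2: C(10,2)·(1)^2 = 45·1 = 45.
  j = 3: C(10,3)·(1)^3 = 120·1 = 120.
  V_q(n, t) = 1 + 10 + 45 + 120 = 176.
Step 2: q^n = 2^10 = 1024.
Step 3: Hamming bound ⌊q^n / V_q(n,t)⌋ = ⌊1024/176⌋ = 5.
Step 4: Compare |C| = 8 to 5: violated.
The claimed |C| lies above the Hamming bound, so no 2-ary code of length 10 with d ≥ 7 can have 8 codewords.


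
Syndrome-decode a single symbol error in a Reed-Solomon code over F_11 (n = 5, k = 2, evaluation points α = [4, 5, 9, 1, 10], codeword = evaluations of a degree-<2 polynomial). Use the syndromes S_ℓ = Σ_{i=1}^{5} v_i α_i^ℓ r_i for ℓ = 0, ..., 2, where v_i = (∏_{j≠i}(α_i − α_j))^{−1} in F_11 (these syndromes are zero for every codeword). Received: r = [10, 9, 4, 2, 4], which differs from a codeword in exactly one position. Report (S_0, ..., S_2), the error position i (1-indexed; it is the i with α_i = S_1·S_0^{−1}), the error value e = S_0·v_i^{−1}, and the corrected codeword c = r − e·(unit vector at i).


S = (2, 7, 8), error at position 3, error magnitude e = 10, c = [10, 9, 5, 2, 4].

Step 1: column multipliers v_i = (∏_{j≠i}(α_i − α_j))^{−1} mod 11.
  i = 1 (α = 4): (4−5)(4−9)(4−1)(4−10) = (−1)·(−5)·3·(−6) = −90 ≡ 9, so v_1 = 9^{−1} = 5 (mod 11).
  i = 2 (α = 5): (5−4)(5−9)(5−1)(5−10) = 1·(−4)·4·(−5) = 80 ≡ 3, so v_2 = 3^{−1} = 4 (mod 11).
  i = 3 (α = 9): (9−4)(9−5)(9−1)(9−10) = 5·4·8·(−1) = −160 ≡ 5, so v_3 = 5^{−1} = 9 (mod 11).
  i = 4 (α = 1): (1−4)(1−5)(1−9)(1−10) = (−3)·(−4)·(−8)·(−9) = 864 ≡ 6, so v_4 = 6^{−1} = 2 (mod 11).
  i = 5 (α = 10): (10−4)(10−5)(10−9)(10−1) = 6·5·1·9 = 270 ≡ 6, so v_5 = 6^{−1} = 2 (mod 11).
  v = [5, 4, 9, 2, 2].
Step 2: syndromes of r = [10, 9, 4, 2, 4] (all sums mod 11).
  S_0 = Σ v_i r_i = 5·10 + 4·9 + 9·4 + 2·2 + 2·4 = 134 ≡ 2.
  S_1 = Σ v_i α_i r_i = 5·4·10 + 4·5·9 + 9·9·4 + 2·1·2 + 2·10·4 = 788 ≡ 7.
  α_i^2 mod 11 = [5, 3, 4, 1, 1].
  S_2 = Σ v_i α_i^2 r_i = 5·5·10 + 4·3·9 + 9·4·4 + 2·1·2 + 2·1·4 = 514 ≡ 8.
  S = (2, 7, 8) ≠ 0, so r is not a codeword (an error is present).
Step 3: locate the error. For a single error e at position i, S_ℓ = v_i·e·α_i^ℓ, so α_err = S_1/S_0.
  S_0^{−1} = 2^{−1} = 6 (mod 11), so α_err = 7·6 = 42 ≡ 9 = α_3. Error position i = 3.
  Consistency check: S_2/S_1 = 8·8 = 64 ≡ 9 = α_err ✓ (single-error assumption holds).
Step 4: error magnitude e = S_0/v_3 = S_0·∏_{j≠3}(α_3 − α_j) = 2·5 = 10 ≡ 10 (mod 11).
Step 5: correct position 3: c_3 = r_3 − e = 4 − 10 ≡ 5 (mod 11). Hence c = [10, 9, 5, 2, 4].
  Check: interpolating c through the α_i gives m(x) = 3 + 10·x (degree < 2) with m(α_i) = c_i for every i, so c is indeed a codeword.


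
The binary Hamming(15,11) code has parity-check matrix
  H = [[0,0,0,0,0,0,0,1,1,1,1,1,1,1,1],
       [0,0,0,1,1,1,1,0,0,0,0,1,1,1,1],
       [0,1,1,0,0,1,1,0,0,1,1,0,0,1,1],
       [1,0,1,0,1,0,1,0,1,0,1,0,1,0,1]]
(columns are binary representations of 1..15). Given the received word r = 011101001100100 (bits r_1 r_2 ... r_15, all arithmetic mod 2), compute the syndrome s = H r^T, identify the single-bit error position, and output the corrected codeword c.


s = (1, 1, 0, 1)^T, error position = 13, corrected codeword c = 011101001100000

Compute s = H r^T mod 2 one row at a time:
  s_1 = 0 + 1 + 1 + 0 + 0 + 1 + 0 + 0 = 3 ≡ 1 (mod 2).
  s_2 = 1 + 0 + 1 + 0 + 0 + 1 + 0 + 0 = 3 ≡ 1 (mod 2).
  s_3 = 1 + 1 + 1 + 0 + 1 + 0 + 0 + 0 = 4 ≡ 0 (mod 2).
  s_4 = 0 + 1 + 0 + 0 + 1 + 0 + 1 + 0 = 3 ≡ 1 (mod 2).
s = (1, 1, 0, 1)^T — this equals column 13 of H (binary 1101), so error is at position 13.
Correct: flip bit 13 of r = 011101001100100 to get c = 011101001100000.


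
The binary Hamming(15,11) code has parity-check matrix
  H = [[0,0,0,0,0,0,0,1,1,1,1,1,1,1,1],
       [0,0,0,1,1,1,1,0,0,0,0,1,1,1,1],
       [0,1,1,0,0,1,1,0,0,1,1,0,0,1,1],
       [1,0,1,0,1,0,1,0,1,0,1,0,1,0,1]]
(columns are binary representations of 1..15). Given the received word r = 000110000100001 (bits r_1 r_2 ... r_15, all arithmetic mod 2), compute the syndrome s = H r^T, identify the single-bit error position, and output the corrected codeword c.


s = (0, 1, 0, 0)^T, error position = 4, corrected codeword c = 000010000100001

Compute s = H r^T mod 2 one row at a time:
  s_1 = 0 + 0 + 1 + 0 + 0 + 0 + 0 + 1 = 2 ≡ 0 (mod 2).
  s_2 = 1 + 1 + 0 + 0 + 0 + 0 + 0 + 1 = 3 ≡ 1 (mod 2).
  s_3 = 0 + 0 + 0 + 0 + 1 + 0 + 0 + 1 = 2 ≡ 0 (mod 2).
  s_4 = 0 + 0 + 1 + 0 + 0 + 0 + 0 + 1 = 2 ≡ 0 (mod 2).
s = (0, 1, 0, 0)^T — this equals column 4 of H (binary 0100), so error is at position 4.
Correct: flip bit 4 of r = 000110000100001 to get c = 000010000100001.


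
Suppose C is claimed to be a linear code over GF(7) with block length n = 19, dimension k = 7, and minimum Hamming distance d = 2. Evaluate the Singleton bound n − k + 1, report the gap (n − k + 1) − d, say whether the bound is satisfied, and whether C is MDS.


Singleton RHS = n − k + 1 = 13, slack = 11, bound satisfied, not MDS.

Singleton bound: d ≤ n − k + 1.
Here n = 19, k = 7, so n − k + 1 = 13.
Given d = 2, check d ≤ 13: YES.
Slack = (n − k + 1) − d = 11.
The code is NOT MDS (slack = 11 > 0).
Description: the claimed parameters are [19, 7, 2]_7; such a code would be non-MDS.


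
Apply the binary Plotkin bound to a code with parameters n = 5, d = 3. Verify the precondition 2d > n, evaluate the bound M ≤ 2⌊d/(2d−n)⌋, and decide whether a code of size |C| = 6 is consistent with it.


Plotkin bound M ≤ 6; given |C| = 6 ≤ bound (satisfied).

Check applicability: 2d = 6, n = 5.
2d − n = 1 > 0, so Plotkin applies.
Compute d/(2d−n) = 3/1 ≈ 3.0000.
⌊d/(2d−n)⌋ = 3.
Plotkin bound: M ≤ 2·3 = 6.
Given |C| = 6, check: satisfied.
This |C| is at the Plotkin bound.


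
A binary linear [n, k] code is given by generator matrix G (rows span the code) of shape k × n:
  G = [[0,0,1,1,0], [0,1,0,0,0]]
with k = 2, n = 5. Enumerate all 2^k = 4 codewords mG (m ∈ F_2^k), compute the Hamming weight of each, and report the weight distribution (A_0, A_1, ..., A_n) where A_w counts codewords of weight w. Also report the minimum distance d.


Weight distribution: A_0 = 1, A_1 = 1, A_2 = 1, A_3 = 1. Minimum distance d = 1.

Enumerate all 2^2 = 4 messages m ∈ F_2^2.
For each, compute codeword c = mG in F_2^5, then tally its weight.
  m = 00 → c = 00000, weight = 0.
  m = 10 → c = 00110, weight = 2.
  m = 01 → c = 01000, weight = 1.
  m = 11 → c = 01110, weight = 3.
Tally weights:
  weight 0: 1 codewords.
  weight 1: 1 codewords.
  weight 2: 1 codewords.
  weight 3: 1 codewords.
Minimum distance d = smallest w > 0 with A_w > 0 = 1.
Sanity: Σ A_w = 4 = 2^2 = 4 ✓.
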